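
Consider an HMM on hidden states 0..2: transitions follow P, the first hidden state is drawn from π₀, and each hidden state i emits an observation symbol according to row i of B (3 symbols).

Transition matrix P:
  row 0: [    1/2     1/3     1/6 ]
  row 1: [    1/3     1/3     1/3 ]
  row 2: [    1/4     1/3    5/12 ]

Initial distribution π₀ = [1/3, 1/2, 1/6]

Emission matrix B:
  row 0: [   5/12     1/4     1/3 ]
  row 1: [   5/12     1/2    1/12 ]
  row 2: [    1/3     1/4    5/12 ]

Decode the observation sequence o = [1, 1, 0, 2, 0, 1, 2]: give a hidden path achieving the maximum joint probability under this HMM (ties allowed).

path = [1, 1, 0, 0, 0, 1, 2]

t=0: δ = [8.333e-02, 2.500e-01, 4.167e-02]  (obs o_0=1)
t=1: δ = [2.083e-02, 4.167e-02, 2.083e-02]  ψ = [1, 1, 1]  (obs o_1=1)
t=2: δ = [5.787e-03, 5.787e-03, 4.630e-03]  ψ = [1, 1, 1]  (obs o_2=0)
t=3: δ = [9.645e-04, 1.608e-04, 8.038e-04]  ψ = [0, 0, 1]  (obs o_3=2)
t=4: δ = [2.009e-04, 1.340e-04, 1.116e-04]  ψ = [0, 0, 2]  (obs o_4=0)
t=5: δ = [2.512e-05, 3.349e-05, 1.163e-05]  ψ = [0, 0, 2]  (obs o_5=1)
t=6: δ = [4.186e-06, 9.303e-07, 4.651e-06]  ψ = [0, 1, 1]  (obs o_6=2)
backtrack: best end state = 2; path = [1, 1, 0, 0, 0, 1, 2]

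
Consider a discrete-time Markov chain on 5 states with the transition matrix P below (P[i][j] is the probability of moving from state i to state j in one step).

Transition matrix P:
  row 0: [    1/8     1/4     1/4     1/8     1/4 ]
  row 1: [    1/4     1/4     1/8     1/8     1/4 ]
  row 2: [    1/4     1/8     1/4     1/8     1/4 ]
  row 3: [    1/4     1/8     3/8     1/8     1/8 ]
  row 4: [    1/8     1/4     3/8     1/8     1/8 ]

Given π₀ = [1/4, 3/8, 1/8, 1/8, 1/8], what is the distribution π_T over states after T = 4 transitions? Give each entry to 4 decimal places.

t=0: π = [0.2500, 0.3750, 0.1250, 0.1250, 0.1250]
t=1: π = [0.2031, 0.2188, 0.2344, 0.1250, 0.2188]
t=2: π = [0.1973, 0.2051, 0.2656, 0.1250, 0.2070]
t=3: π = [0.1995, 0.2012, 0.2659, 0.1250, 0.2085]
t=4: π = [0.1990, 0.2011, 0.2665, 0.1250, 0.2083]

π = [0.1990, 0.2011, 0.2665, 0.1250, 0.2083]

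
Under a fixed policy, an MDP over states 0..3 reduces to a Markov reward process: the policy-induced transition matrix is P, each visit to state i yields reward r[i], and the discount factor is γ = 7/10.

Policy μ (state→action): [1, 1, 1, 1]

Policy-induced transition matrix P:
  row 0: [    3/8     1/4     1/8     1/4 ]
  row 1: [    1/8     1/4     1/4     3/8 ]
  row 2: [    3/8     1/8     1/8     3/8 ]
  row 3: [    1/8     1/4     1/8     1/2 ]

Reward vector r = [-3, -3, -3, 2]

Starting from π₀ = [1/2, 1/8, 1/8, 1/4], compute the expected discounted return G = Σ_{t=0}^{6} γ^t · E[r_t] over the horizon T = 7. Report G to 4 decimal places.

G = -4.0660

t=0: π = [0.5000, 0.1250, 0.1250, 0.2500], E[r] = -1.7500, γ^t·E[r] = -1.750000, running G = -1.750000
t=1: π = [0.2813, 0.2344, 0.1406, 0.3438], E[r] = -1.2813, γ^t·E[r] = -0.896875, running G = -2.646875
t=2: π = [0.2305, 0.2324, 0.1543, 0.3828], E[r] = -1.0859, γ^t·E[r] = -0.532109, running G = -3.178984
t=3: π = [0.2212, 0.2307, 0.1541, 0.3940], E[r] = -1.0298, γ^t·E[r] = -0.353216, running G = -3.532201
t=4: π = [0.2188, 0.2307, 0.1538, 0.3966], E[r] = -1.0170, γ^t·E[r] = -0.244174, running G = -3.776375
t=5: π = [0.2182, 0.2308, 0.1538, 0.3972], E[r] = -1.0139, γ^t·E[r] = -0.170402, running G = -3.946777
t=6: π = [0.2180, 0.2308, 0.1538, 0.3974], E[r] = -1.0131, γ^t·E[r] = -0.119189, running G = -4.065966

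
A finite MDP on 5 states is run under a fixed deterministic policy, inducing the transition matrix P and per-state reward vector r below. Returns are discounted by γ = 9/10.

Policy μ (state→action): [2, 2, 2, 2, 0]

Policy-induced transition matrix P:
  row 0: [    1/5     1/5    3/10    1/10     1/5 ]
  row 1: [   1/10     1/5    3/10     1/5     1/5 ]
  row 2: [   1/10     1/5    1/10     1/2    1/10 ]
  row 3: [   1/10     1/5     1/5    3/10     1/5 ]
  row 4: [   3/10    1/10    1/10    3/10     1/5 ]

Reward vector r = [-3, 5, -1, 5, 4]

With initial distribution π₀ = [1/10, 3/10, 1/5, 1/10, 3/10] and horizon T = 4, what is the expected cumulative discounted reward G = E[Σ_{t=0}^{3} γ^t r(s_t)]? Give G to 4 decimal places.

G = 8.5166

t=0: π = [0.1000, 0.3000, 0.2000, 0.1000, 0.3000], E[r] = 2.7000, γ^t·E[r] = 2.700000, running G = 2.700000
t=1: π = [0.1700, 0.1700, 0.1900, 0.2900, 0.1800], E[r] = 2.3200, γ^t·E[r] = 2.088000, running G = 4.788000
t=2: π = [0.1530, 0.1820, 0.1970, 0.2870, 0.1810], E[r] = 2.4130, γ^t·E[r] = 1.954530, running G = 6.742530
t=3: π = [0.1515, 0.1819, 0.1957, 0.2906, 0.1803], E[r] = 2.4335, γ^t·E[r] = 1.774022, running G = 8.516552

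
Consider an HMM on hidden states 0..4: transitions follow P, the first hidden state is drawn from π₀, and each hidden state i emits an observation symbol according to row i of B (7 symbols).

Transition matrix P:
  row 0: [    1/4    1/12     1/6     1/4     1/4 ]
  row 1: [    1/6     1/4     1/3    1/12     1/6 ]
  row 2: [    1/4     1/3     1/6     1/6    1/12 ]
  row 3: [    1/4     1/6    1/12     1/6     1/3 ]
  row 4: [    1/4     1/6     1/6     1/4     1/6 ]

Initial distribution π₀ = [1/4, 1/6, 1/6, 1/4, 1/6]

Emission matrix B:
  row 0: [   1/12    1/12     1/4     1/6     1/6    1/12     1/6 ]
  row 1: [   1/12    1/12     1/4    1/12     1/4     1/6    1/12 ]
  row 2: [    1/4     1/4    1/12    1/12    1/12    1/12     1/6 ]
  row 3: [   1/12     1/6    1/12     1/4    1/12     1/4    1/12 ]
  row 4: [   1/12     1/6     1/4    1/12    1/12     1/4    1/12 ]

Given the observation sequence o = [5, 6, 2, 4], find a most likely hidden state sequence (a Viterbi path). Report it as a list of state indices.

t=0: δ = [2.083e-02, 2.778e-02, 1.389e-02, 6.250e-02, 4.167e-02]  (obs o_0=5)
t=1: δ = [2.604e-03, 8.681e-04, 1.543e-03, 8.681e-04, 1.736e-03]  ψ = [3, 3, 1, 3, 3]  (obs o_1=6)
t=2: δ = [1.628e-04, 1.286e-04, 3.617e-05, 5.425e-05, 1.628e-04]  ψ = [0, 2, 0, 0, 0]  (obs o_2=2)
t=3: δ = [6.782e-06, 8.038e-06, 3.572e-06, 3.391e-06, 3.391e-06]  ψ = [0, 1, 1, 0, 0]  (obs o_3=4)
backtrack: best end state = 1; path = [1, 2, 1, 1]

path = [1, 2, 1, 1]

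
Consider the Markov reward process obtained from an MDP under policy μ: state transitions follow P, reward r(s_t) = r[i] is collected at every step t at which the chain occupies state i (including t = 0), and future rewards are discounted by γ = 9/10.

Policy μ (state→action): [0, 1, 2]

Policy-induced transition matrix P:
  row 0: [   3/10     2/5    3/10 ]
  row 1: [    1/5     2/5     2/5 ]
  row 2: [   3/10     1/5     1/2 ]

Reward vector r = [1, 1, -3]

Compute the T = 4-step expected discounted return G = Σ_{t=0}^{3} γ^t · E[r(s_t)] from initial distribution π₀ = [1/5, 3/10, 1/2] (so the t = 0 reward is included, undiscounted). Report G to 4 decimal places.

G = -2.6658

t=0: π = [0.2000, 0.3000, 0.5000], E[r] = -1.0000, γ^t·E[r] = -1.000000, running G = -1.000000
t=1: π = [0.2700, 0.3000, 0.4300], E[r] = -0.7200, γ^t·E[r] = -0.648000, running G = -1.648000
t=2: π = [0.2700, 0.3140, 0.4160], E[r] = -0.6640, γ^t·E[r] = -0.537840, running G = -2.185840
t=3: π = [0.2686, 0.3168, 0.4146], E[r] = -0.6584, γ^t·E[r] = -0.479974, running G = -2.665814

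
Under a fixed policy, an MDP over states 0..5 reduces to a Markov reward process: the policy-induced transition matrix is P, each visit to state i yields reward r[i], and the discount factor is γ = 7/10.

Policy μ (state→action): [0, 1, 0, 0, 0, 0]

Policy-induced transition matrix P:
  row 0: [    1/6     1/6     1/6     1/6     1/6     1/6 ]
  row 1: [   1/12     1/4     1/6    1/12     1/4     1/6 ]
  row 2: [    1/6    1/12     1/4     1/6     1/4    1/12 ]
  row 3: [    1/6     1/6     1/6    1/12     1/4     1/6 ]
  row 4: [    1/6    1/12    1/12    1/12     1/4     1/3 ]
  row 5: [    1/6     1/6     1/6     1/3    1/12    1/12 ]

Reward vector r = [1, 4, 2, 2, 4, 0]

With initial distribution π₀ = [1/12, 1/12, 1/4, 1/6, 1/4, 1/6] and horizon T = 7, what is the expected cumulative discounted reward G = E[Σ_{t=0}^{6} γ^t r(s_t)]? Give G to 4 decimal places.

G = 6.7821

t=0: π = [0.0833, 0.0833, 0.2500, 0.1667, 0.2500, 0.1667], E[r] = 2.2500, γ^t·E[r] = 2.250000, running G = 2.250000
t=1: π = [0.1597, 0.1319, 0.1667, 0.1528, 0.2153, 0.1736], E[r] = 2.1875, γ^t·E[r] = 1.531250, running G = 3.781250
t=2: π = [0.1557, 0.1458, 0.1626, 0.1539, 0.2078, 0.1742], E[r] = 2.2031, γ^t·E[r] = 1.079531, running G = 4.860781
t=3: π = [0.1545, 0.1480, 0.1629, 0.1534, 0.2080, 0.1732], E[r] = 2.2109, γ^t·E[r] = 0.758352, running G = 5.619133
t=4: π = [0.1543, 0.1481, 0.1629, 0.1531, 0.2083, 0.1733], E[r] = 2.2117, γ^t·E[r] = 0.531029, running G = 6.150162
t=5: π = [0.1543, 0.1481, 0.1629, 0.1531, 0.2083, 0.1734], E[r] = 2.2116, γ^t·E[r] = 0.371707, running G = 6.521869
t=6: π = [0.1543, 0.1481, 0.1629, 0.1531, 0.2082, 0.1734], E[r] = 2.2116, γ^t·E[r] = 0.260194, running G = 6.782063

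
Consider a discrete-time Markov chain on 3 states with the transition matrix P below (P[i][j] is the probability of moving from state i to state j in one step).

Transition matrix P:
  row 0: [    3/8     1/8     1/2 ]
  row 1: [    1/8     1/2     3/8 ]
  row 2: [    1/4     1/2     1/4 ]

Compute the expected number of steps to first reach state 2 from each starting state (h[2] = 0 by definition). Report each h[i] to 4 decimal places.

First-step conditioning: h[2] = 0; for i ≠ 2, h[i] = 1 + Σ_k P[i][k]·h[k].
  h[0] = 1 + 3/8·h[0] + 1/8·h[1]
  h[1] = 1 + 1/8·h[0] + 1/2·h[1]
Solving the 2×2 linear system over states ≠ 2 gives exactly h = [40/19, 48/19, 0] (h[2] = 0 is the target).

h = [2.1053, 2.5263, 0.0000]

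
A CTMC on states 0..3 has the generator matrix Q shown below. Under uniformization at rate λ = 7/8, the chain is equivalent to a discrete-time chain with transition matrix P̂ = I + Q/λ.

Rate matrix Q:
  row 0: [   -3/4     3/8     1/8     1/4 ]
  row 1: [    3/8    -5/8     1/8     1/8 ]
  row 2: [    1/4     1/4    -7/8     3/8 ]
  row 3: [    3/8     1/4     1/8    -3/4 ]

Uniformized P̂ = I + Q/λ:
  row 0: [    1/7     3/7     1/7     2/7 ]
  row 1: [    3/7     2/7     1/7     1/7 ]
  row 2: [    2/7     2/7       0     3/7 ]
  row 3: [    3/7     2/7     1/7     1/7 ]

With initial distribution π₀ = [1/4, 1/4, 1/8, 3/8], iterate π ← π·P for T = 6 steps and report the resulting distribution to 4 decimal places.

π = [0.3194, 0.3314, 0.1250, 0.2242]

t=0: π = [0.2500, 0.2500, 0.1250, 0.3750]
t=1: π = [0.3393, 0.3214, 0.1250, 0.2143]
t=2: π = [0.3138, 0.3342, 0.1250, 0.2270]
t=3: π = [0.3211, 0.3305, 0.1250, 0.2234]
t=4: π = [0.3190, 0.3316, 0.1250, 0.2244]
t=5: π = [0.3196, 0.3313, 0.1250, 0.2241]
t=6: π = [0.3194, 0.3314, 0.1250, 0.2242]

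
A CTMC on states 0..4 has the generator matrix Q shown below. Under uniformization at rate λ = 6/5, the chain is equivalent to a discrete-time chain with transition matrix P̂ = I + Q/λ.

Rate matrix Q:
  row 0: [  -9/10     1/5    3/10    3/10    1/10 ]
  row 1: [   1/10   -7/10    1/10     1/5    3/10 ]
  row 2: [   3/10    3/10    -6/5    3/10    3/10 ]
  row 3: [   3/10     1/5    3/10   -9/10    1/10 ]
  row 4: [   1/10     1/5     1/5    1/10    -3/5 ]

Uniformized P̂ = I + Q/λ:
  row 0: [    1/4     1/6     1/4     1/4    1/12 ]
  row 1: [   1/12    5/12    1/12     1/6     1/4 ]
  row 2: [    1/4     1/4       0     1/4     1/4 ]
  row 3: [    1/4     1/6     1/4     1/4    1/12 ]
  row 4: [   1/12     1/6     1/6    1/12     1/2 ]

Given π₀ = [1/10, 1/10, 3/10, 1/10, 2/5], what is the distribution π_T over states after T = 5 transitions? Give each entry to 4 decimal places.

π = [0.1675, 0.2389, 0.1510, 0.1873, 0.2553]

t=0: π = [0.1000, 0.1000, 0.3000, 0.1000, 0.4000]
t=1: π = [0.1667, 0.2167, 0.1250, 0.1750, 0.3167]
t=2: π = [0.1611, 0.2313, 0.1563, 0.1792, 0.2722]
t=3: π = [0.1661, 0.2375, 0.1497, 0.1854, 0.2613]
t=4: π = [0.1669, 0.2385, 0.1512, 0.1867, 0.2568]
t=5: π = [0.1675, 0.2389, 0.1510, 0.1873, 0.2553]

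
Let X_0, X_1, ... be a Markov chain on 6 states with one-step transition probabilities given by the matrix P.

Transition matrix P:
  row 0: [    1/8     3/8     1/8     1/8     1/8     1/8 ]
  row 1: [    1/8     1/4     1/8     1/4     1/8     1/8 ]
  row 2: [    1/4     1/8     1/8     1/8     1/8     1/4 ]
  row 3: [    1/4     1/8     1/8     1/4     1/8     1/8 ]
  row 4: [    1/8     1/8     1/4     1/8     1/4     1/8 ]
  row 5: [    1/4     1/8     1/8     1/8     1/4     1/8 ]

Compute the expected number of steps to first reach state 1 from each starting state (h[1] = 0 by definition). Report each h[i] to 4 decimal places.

First-step conditioning: h[1] = 0; for i ≠ 1, h[i] = 1 + Σ_k P[i][k]·h[k].
  h[0] = 1 + 1/8·h[0] + 1/8·h[2] + 1/8·h[3] + 1/8·h[4] + 1/8·h[5]
  h[2] = 1 + 1/4·h[0] + 1/8·h[2] + 1/8·h[3] + 1/8·h[4] + 1/4·h[5]
  h[3] = 1 + 1/4·h[0] + 1/8·h[2] + 1/4·h[3] + 1/8·h[4] + 1/8·h[5]
  h[4] = 1 + 1/8·h[0] + 1/4·h[2] + 1/8·h[3] + 1/4·h[4] + 1/8·h[5]
  h[5] = 1 + 1/4·h[0] + 1/8·h[2] + 1/8·h[3] + 1/4·h[4] + 1/8·h[5]
Solving the 5×5 linear system over states ≠ 1 gives exactly h = [25032/5665, 0, 6440/1133, 32184/5665, 33208/5665, 32312/5665] (h[1] = 0 is the target).

h = [4.4187, 0.0000, 5.6840, 5.6812, 5.8620, 5.7038]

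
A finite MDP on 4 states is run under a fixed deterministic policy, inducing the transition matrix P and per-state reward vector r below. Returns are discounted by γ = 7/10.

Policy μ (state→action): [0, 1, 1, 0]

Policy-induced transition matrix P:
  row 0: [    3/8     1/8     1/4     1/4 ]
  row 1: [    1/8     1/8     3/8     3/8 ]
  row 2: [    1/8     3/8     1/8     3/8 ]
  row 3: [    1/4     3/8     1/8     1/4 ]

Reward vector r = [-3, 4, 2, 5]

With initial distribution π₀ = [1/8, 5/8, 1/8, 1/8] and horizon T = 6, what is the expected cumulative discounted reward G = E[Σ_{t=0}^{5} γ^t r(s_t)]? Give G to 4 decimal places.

G = 7.7476

t=0: π = [0.1250, 0.6250, 0.1250, 0.1250], E[r] = 3.0000, γ^t·E[r] = 3.000000, running G = 3.000000
t=1: π = [0.1719, 0.1875, 0.2969, 0.3438], E[r] = 2.5469, γ^t·E[r] = 1.782813, running G = 4.782813
t=2: π = [0.2109, 0.2852, 0.1934, 0.3105], E[r] = 2.4473, γ^t·E[r] = 1.199160, running G = 5.981973
t=3: π = [0.2166, 0.2510, 0.2227, 0.3098], E[r] = 2.3486, γ^t·E[r] = 0.805581, running G = 6.787554
t=4: π = [0.2179, 0.2581, 0.2148, 0.3092], E[r] = 2.3545, γ^t·E[r] = 0.565321, running G = 7.352875
t=5: π = [0.2181, 0.2560, 0.2168, 0.3091], E[r] = 2.3488, γ^t·E[r] = 0.394758, running G = 7.747633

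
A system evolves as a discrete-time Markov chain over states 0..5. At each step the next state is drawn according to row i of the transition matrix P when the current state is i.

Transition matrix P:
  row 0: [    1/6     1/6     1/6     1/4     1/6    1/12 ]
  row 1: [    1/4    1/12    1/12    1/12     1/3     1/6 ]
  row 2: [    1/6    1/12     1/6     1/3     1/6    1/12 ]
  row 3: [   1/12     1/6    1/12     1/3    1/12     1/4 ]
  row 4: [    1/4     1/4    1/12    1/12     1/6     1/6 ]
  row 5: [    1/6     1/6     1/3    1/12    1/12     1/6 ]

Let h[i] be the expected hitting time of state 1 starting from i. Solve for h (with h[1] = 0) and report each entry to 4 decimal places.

First-step conditioning: h[1] = 0; for i ≠ 1, h[i] = 1 + Σ_k P[i][k]·h[k].
  h[0] = 1 + 1/6·h[0] + 1/6·h[2] + 1/4·h[3] + 1/6·h[4] + 1/12·h[5]
  h[2] = 1 + 1/6·h[0] + 1/6·h[2] + 1/3·h[3] + 1/6·h[4] + 1/12·h[5]
  h[3] = 1 + 1/12·h[0] + 1/12·h[2] + 1/3·h[3] + 1/12·h[4] + 1/4·h[5]
  h[4] = 1 + 1/4·h[0] + 1/12·h[2] + 1/12·h[3] + 1/6·h[4] + 1/6·h[5]
  h[5] = 1 + 1/6·h[0] + 1/3·h[2] + 1/12·h[3] + 1/12·h[4] + 1/6·h[5]
Solving the 5×5 linear system over states ≠ 1 gives exactly h = [26805/4411, 0, 29049/4411, 2448/401, 24414/4411, 27408/4411] (h[1] = 0 is the target).

h = [6.0769, 0.0000, 6.5856, 6.1047, 5.5348, 6.2136]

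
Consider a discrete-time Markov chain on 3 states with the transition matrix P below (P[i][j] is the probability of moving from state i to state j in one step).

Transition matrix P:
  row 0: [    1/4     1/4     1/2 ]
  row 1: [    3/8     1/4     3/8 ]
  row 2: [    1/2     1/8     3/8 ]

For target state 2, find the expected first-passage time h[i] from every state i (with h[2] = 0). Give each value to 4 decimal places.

h = [2.1333, 2.4000, 0.0000]

First-step conditioning: h[2] = 0; for i ≠ 2, h[i] = 1 + Σ_k P[i][k]·h[k].
  h[0] = 1 + 1/4·h[0] + 1/4·h[1]
  h[1] = 1 + 3/8·h[0] + 1/4·h[1]
Solving the 2×2 linear system over states ≠ 2 gives exactly h = [32/15, 12/5, 0] (h[2] = 0 is the target).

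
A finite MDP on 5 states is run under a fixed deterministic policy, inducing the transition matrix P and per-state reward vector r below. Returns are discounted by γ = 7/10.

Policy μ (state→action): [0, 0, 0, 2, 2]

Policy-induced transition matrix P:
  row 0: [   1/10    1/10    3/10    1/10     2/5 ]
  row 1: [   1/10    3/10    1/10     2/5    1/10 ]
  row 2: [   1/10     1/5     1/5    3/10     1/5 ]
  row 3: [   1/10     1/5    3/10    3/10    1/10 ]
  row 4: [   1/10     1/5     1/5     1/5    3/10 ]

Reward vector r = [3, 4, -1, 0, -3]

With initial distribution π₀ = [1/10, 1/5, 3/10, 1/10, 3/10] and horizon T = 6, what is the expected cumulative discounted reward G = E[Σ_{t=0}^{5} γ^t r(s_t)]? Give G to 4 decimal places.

G = 0.5340

t=0: π = [0.1000, 0.2000, 0.3000, 0.1000, 0.3000], E[r] = -0.1000, γ^t·E[r] = -0.100000, running G = -0.100000
t=1: π = [0.1000, 0.2100, 0.2000, 0.2700, 0.2200], E[r] = 0.2800, γ^t·E[r] = 0.196000, running G = 0.096000
t=2: π = [0.1000, 0.2110, 0.2160, 0.2790, 0.1940], E[r] = 0.3460, γ^t·E[r] = 0.169540, running G = 0.265540
t=3: π = [0.1000, 0.2111, 0.2168, 0.2817, 0.1904], E[r] = 0.3564, γ^t·E[r] = 0.122245, running G = 0.387785
t=4: π = [0.1000, 0.2111, 0.2171, 0.2821, 0.1898], E[r] = 0.3581, γ^t·E[r] = 0.085980, running G = 0.473765
t=5: π = [0.1000, 0.2111, 0.2171, 0.2821, 0.1897], E[r] = 0.3584, γ^t·E[r] = 0.060232, running G = 0.533997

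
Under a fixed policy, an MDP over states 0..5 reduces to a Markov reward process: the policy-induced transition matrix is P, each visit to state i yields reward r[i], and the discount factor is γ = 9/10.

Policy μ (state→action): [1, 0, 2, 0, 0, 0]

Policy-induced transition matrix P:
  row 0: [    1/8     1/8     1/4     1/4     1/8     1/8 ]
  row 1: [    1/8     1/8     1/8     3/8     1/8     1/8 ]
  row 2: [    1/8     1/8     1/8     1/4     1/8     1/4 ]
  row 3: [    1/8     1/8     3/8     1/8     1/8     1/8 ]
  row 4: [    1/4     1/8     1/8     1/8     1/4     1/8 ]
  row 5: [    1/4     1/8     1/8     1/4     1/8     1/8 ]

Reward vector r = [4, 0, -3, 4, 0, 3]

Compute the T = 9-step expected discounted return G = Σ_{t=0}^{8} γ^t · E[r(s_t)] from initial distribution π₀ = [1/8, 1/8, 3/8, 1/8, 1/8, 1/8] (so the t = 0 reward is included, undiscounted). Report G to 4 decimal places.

t=0: π = [0.1250, 0.1250, 0.3750, 0.1250, 0.1250, 0.1250], E[r] = 0.2500, γ^t·E[r] = 0.250000, running G = 0.250000
t=1: π = [0.1563, 0.1250, 0.1719, 0.2344, 0.1406, 0.1719], E[r] = 1.5625, γ^t·E[r] = 1.406250, running G = 1.656250
t=2: π = [0.1641, 0.1250, 0.2031, 0.2188, 0.1426, 0.1465], E[r] = 1.3613, γ^t·E[r] = 1.102676, running G = 2.758926
t=3: π = [0.1611, 0.1250, 0.2002, 0.2205, 0.1428, 0.1504], E[r] = 1.3770, γ^t·E[r] = 1.003799, running G = 3.762725
t=4: π = [0.1617, 0.1250, 0.2003, 0.2202, 0.1429, 0.1500], E[r] = 1.3768, γ^t·E[r] = 0.903299, running G = 4.666023
t=5: π = [0.1616, 0.1250, 0.2003, 0.2202, 0.1429, 0.1500], E[r] = 1.3767, γ^t·E[r] = 0.812940, running G = 5.478963
t=6: π = [0.1616, 0.1250, 0.2003, 0.2202, 0.1429, 0.1500], E[r] = 1.3767, γ^t·E[r] = 0.731639, running G = 6.210602
t=7: π = [0.1616, 0.1250, 0.2003, 0.2202, 0.1429, 0.1500], E[r] = 1.3767, γ^t·E[r] = 0.658478, running G = 6.869080
t=8: π = [0.1616, 0.1250, 0.2003, 0.2202, 0.1429, 0.1500], E[r] = 1.3767, γ^t·E[r] = 0.592629, running G = 7.461709

G = 7.4617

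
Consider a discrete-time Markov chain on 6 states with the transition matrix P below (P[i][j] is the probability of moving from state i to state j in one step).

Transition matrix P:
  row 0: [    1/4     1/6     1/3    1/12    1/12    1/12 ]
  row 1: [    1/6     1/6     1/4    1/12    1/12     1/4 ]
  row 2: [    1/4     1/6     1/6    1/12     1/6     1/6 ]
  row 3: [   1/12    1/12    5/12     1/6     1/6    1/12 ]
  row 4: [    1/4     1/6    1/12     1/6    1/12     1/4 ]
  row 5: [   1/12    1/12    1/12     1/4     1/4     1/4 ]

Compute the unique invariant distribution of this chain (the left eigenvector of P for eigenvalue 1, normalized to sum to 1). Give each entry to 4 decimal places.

Balance equations π_j = Σ_i π_i·P[i][j]:
  π_0 = 1/4·π_0 + 1/6·π_1 + 1/4·π_2 + 1/12·π_3 + 1/4·π_4 + 1/12·π_5
  π_1 = 1/6·π_0 + 1/6·π_1 + 1/6·π_2 + 1/12·π_3 + 1/6·π_4 + 1/12·π_5
  π_2 = 1/3·π_0 + 1/4·π_1 + 1/6·π_2 + 5/12·π_3 + 1/12·π_4 + 1/12·π_5
  π_3 = 1/12·π_0 + 1/12·π_1 + 1/12·π_2 + 1/6·π_3 + 1/6·π_4 + 1/4·π_5
  π_4 = 1/12·π_0 + 1/12·π_1 + 1/6·π_2 + 1/6·π_3 + 1/12·π_4 + 1/4·π_5
  normalize: π_0 + π_1 + π_2 + π_3 + π_4 + π_5 = 1
Solving the linear system gives exactly π = [42034/226141, 31763/226141, 49003/226141, 30816/226141, 32215/226141, 40310/226141].

π = [0.1859, 0.1405, 0.2167, 0.1363, 0.1425, 0.1783]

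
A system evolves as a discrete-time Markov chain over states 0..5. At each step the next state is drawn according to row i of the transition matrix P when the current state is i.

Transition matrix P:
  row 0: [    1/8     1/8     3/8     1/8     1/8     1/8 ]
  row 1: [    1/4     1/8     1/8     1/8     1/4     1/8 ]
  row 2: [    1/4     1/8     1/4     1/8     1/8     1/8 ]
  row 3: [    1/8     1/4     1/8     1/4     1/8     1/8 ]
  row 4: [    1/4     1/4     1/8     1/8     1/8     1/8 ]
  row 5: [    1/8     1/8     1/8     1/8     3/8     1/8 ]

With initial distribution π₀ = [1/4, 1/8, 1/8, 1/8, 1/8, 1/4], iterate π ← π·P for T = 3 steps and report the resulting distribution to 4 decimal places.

π = [0.1921, 0.1648, 0.1980, 0.1428, 0.1772, 0.1250]

t=0: π = [0.2500, 0.1250, 0.1250, 0.1250, 0.1250, 0.2500]
t=1: π = [0.1719, 0.1563, 0.2031, 0.1406, 0.2031, 0.1250]
t=2: π = [0.1953, 0.1680, 0.1934, 0.1426, 0.1758, 0.1250]
t=3: π = [0.1921, 0.1648, 0.1980, 0.1428, 0.1772, 0.1250]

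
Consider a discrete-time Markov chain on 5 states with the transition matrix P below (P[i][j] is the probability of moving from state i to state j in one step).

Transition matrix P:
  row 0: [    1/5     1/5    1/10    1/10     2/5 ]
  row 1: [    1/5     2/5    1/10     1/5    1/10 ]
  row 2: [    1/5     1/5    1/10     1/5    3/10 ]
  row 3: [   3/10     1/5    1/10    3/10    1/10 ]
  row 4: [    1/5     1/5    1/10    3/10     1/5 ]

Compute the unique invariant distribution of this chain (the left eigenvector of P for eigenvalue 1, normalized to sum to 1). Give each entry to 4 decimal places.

Balance equations π_j = Σ_i π_i·P[i][j]:
  π_0 = 1/5·π_0 + 1/5·π_1 + 1/5·π_2 + 3/10·π_3 + 1/5·π_4
  π_1 = 1/5·π_0 + 2/5·π_1 + 1/5·π_2 + 1/5·π_3 + 1/5·π_4
  π_2 = 1/10·π_0 + 1/10·π_1 + 1/10·π_2 + 1/10·π_3 + 1/10·π_4
  π_3 = 1/10·π_0 + 1/5·π_1 + 1/5·π_2 + 3/10·π_3 + 3/10·π_4
  normalize: π_0 + π_1 + π_2 + π_3 + π_4 = 1
Solving the linear system gives exactly π = [151/680, 1/4, 1/10, 15/68, 141/680].

π = [0.2221, 0.2500, 0.1000, 0.2206, 0.2074]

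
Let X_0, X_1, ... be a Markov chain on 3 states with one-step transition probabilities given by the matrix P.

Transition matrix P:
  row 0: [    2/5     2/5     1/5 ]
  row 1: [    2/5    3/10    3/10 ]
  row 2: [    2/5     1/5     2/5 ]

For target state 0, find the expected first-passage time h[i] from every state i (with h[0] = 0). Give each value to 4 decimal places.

First-step conditioning: h[0] = 0; for i ≠ 0, h[i] = 1 + Σ_k P[i][k]·h[k].
  h[1] = 1 + 3/10·h[1] + 3/10·h[2]
  h[2] = 1 + 1/5·h[1] + 2/5·h[2]
Solving the 2×2 linear system over states ≠ 0 gives exactly h = [0, 5/2, 5/2] (h[0] = 0 is the target).

h = [0.0000, 2.5000, 2.5000]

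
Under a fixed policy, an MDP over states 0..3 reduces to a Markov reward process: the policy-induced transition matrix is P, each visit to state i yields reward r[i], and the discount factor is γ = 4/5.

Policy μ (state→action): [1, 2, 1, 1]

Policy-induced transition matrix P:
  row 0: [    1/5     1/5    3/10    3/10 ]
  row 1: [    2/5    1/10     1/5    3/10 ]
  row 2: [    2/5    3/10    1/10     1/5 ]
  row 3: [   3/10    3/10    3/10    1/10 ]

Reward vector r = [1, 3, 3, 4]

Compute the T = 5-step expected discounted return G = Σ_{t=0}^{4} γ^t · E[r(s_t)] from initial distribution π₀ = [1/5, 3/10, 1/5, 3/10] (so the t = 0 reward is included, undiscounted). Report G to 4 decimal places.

G = 9.0158

t=0: π = [0.2000, 0.3000, 0.2000, 0.3000], E[r] = 2.9000, γ^t·E[r] = 2.900000, running G = 2.900000
t=1: π = [0.3300, 0.2200, 0.2300, 0.2200], E[r] = 2.5600, γ^t·E[r] = 2.048000, running G = 4.948000
t=2: π = [0.3120, 0.2230, 0.2320, 0.2330], E[r] = 2.6090, γ^t·E[r] = 1.669760, running G = 6.617760
t=3: π = [0.3143, 0.2242, 0.2313, 0.2302], E[r] = 2.6016, γ^t·E[r] = 1.332019, running G = 7.949779
t=4: π = [0.3141, 0.2237, 0.2313, 0.2308], E[r] = 2.6026, γ^t·E[r] = 1.066021, running G = 9.015800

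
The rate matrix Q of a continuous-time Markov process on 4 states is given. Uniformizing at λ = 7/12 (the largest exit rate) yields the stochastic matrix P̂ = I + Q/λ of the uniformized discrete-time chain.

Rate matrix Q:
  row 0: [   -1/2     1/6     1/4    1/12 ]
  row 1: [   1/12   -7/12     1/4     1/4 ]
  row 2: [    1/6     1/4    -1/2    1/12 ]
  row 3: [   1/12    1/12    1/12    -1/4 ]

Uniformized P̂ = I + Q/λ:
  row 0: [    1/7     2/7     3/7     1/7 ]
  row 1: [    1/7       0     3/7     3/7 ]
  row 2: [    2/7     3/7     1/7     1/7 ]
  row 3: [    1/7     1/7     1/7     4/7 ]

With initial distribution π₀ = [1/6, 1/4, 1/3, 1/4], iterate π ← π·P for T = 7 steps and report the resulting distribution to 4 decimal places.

π = [0.1792, 0.2110, 0.2543, 0.3554]

t=0: π = [0.1667, 0.2500, 0.3333, 0.2500]
t=1: π = [0.1905, 0.2262, 0.2619, 0.3214]
t=2: π = [0.1803, 0.2126, 0.2619, 0.3452]
t=3: π = [0.1803, 0.2131, 0.2551, 0.3516]
t=4: π = [0.1793, 0.2111, 0.2552, 0.3544]
t=5: π = [0.1793, 0.2112, 0.2544, 0.3550]
t=6: π = [0.1792, 0.2110, 0.2544, 0.3554]
t=7: π = [0.1792, 0.2110, 0.2543, 0.3554]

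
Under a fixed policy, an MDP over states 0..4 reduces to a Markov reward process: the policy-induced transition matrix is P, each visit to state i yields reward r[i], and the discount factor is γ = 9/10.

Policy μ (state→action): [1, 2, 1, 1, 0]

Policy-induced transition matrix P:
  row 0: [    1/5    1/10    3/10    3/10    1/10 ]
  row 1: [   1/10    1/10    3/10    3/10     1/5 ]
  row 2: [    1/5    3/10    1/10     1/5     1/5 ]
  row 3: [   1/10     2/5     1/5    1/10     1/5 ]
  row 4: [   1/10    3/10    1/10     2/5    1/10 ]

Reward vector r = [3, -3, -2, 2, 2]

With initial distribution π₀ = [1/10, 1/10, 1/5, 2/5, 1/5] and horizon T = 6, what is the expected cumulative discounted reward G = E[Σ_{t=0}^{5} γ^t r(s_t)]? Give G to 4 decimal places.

t=0: π = [0.1000, 0.1000, 0.2000, 0.4000, 0.2000], E[r] = 0.8000, γ^t·E[r] = 0.800000, running G = 0.800000
t=1: π = [0.1300, 0.3000, 0.1800, 0.2200, 0.1700], E[r] = -0.0900, γ^t·E[r] = -0.081000, running G = 0.719000
t=2: π = [0.1310, 0.2360, 0.2080, 0.2550, 0.1700], E[r] = 0.1190, γ^t·E[r] = 0.096390, running G = 0.815390
t=3: π = [0.1339, 0.2521, 0.1989, 0.2452, 0.1699], E[r] = 0.0778, γ^t·E[r] = 0.056716, running G = 0.872106
t=4: π = [0.1333, 0.2473, 0.2017, 0.2481, 0.1696], E[r] = 0.0898, γ^t·E[r] = 0.058918, running G = 0.931024
t=5: π = [0.1335, 0.2487, 0.2009, 0.2472, 0.1697], E[r] = 0.0864, γ^t·E[r] = 0.050998, running G = 0.982022

G = 0.9820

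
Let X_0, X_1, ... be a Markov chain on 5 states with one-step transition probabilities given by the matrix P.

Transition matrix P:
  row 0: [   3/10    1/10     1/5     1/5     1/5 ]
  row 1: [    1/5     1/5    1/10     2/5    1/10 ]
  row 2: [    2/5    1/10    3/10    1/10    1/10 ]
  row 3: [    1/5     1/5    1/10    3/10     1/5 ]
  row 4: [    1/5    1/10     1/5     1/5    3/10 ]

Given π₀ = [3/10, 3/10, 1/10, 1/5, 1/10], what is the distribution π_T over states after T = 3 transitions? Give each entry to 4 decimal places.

π = [0.2605, 0.1383, 0.1791, 0.2351, 0.1870]

t=0: π = [0.3000, 0.3000, 0.1000, 0.2000, 0.1000]
t=1: π = [0.2500, 0.1500, 0.1600, 0.2700, 0.1700]
t=2: π = [0.2570, 0.1420, 0.1740, 0.2410, 0.1860]
t=3: π = [0.2605, 0.1383, 0.1791, 0.2351, 0.1870]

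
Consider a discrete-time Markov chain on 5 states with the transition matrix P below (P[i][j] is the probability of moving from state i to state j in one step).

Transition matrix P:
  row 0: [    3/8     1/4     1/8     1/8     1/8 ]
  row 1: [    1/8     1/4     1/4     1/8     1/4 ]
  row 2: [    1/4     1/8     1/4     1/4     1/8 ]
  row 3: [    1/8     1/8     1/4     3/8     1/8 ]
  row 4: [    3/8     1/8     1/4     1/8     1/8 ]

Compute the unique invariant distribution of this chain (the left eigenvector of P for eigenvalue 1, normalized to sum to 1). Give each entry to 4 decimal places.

π = [0.2522, 0.1789, 0.2185, 0.2031, 0.1474]

Balance equations π_j = Σ_i π_i·P[i][j]:
  π_0 = 3/8·π_0 + 1/8·π_1 + 1/4·π_2 + 1/8·π_3 + 3/8·π_4
  π_1 = 1/4·π_0 + 1/4·π_1 + 1/8·π_2 + 1/8·π_3 + 1/8·π_4
  π_2 = 1/8·π_0 + 1/4·π_1 + 1/4·π_2 + 1/4·π_3 + 1/4·π_4
  π_3 = 1/8·π_0 + 1/8·π_1 + 1/4·π_2 + 3/8·π_3 + 1/8·π_4
  normalize: π_0 + π_1 + π_2 + π_3 + π_4 = 1
Solving the linear system gives exactly π = [86/341, 61/341, 149/682, 277/1364, 201/1364].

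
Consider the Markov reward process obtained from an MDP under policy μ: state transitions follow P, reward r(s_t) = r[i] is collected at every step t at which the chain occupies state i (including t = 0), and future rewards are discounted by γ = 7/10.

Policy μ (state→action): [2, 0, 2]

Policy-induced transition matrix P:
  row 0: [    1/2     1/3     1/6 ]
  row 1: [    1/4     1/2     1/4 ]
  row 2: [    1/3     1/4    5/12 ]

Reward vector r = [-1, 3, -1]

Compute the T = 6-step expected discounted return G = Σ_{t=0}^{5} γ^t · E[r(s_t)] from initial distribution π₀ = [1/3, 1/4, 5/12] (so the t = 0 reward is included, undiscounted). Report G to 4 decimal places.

t=0: π = [0.3333, 0.2500, 0.4167], E[r] = 0.0000, γ^t·E[r] = 0.000000, running G = 0.000000
t=1: π = [0.3681, 0.3403, 0.2917], E[r] = 0.3611, γ^t·E[r] = 0.252778, running G = 0.252778
t=2: π = [0.3663, 0.3657, 0.2679], E[r] = 0.4630, γ^t·E[r] = 0.226852, running G = 0.479630
t=3: π = [0.3639, 0.3720, 0.2641], E[r] = 0.4878, γ^t·E[r] = 0.167332, running G = 0.646961
t=4: π = [0.3630, 0.3733, 0.2637], E[r] = 0.4933, γ^t·E[r] = 0.118433, running G = 0.765394
t=5: π = [0.3627, 0.3736, 0.2637], E[r] = 0.4943, γ^t·E[r] = 0.083079, running G = 0.848473

G = 0.8485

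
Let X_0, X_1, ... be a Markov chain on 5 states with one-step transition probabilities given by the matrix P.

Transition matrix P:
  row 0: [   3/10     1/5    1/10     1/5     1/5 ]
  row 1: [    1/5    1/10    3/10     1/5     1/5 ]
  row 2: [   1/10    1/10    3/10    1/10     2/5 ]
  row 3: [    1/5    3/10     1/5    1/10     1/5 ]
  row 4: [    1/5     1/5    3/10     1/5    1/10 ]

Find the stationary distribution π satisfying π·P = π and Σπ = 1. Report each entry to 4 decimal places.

π = [0.1950, 0.1740, 0.2450, 0.1595, 0.2264]

Balance equations π_j = Σ_i π_i·P[i][j]:
  π_0 = 3/10·π_0 + 1/5·π_1 + 1/10·π_2 + 1/5·π_3 + 1/5·π_4
  π_1 = 1/5·π_0 + 1/10·π_1 + 1/10·π_2 + 3/10·π_3 + 1/5·π_4
  π_2 = 1/10·π_0 + 3/10·π_1 + 3/10·π_2 + 1/5·π_3 + 3/10·π_4
  π_3 = 1/5·π_0 + 1/5·π_1 + 1/10·π_2 + 1/10·π_3 + 1/5·π_4
  normalize: π_0 + π_1 + π_2 + π_3 + π_4 = 1
Solving the linear system gives exactly π = [187/959, 1836/10549, 235/959, 153/959, 2388/10549].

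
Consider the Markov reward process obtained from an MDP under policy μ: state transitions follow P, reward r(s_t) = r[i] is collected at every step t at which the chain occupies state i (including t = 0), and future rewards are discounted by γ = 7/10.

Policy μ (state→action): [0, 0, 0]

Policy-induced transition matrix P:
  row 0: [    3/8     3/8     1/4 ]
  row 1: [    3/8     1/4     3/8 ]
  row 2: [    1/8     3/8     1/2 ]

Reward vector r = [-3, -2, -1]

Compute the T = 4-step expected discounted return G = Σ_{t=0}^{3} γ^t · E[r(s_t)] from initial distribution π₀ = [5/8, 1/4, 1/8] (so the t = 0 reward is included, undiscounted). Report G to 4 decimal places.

t=0: π = [0.6250, 0.2500, 0.1250], E[r] = -2.5000, γ^t·E[r] = -2.500000, running G = -2.500000
t=1: π = [0.3438, 0.3438, 0.3125], E[r] = -2.0313, γ^t·E[r] = -1.421875, running G = -3.921875
t=2: π = [0.2969, 0.3320, 0.3711], E[r] = -1.9258, γ^t·E[r] = -0.943633, running G = -4.865508
t=3: π = [0.2822, 0.3335, 0.3843], E[r] = -1.8979, γ^t·E[r] = -0.650997, running G = -5.516504

G = -5.5165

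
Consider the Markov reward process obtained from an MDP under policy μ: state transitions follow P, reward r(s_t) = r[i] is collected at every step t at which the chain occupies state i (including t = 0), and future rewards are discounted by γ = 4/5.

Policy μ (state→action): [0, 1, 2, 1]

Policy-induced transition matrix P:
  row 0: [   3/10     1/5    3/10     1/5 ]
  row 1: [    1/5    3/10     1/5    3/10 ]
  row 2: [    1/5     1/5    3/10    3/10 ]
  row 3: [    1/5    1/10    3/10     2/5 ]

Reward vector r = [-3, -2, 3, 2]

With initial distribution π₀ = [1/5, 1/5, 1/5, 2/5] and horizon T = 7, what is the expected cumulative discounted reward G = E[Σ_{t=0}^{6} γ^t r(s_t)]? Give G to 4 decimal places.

G = 1.6752

t=0: π = [0.2000, 0.2000, 0.2000, 0.4000], E[r] = 0.4000, γ^t·E[r] = 0.400000, running G = 0.400000
t=1: π = [0.2200, 0.1800, 0.2800, 0.3200], E[r] = 0.4600, γ^t·E[r] = 0.368000, running G = 0.768000
t=2: π = [0.2220, 0.1860, 0.2820, 0.3100], E[r] = 0.4280, γ^t·E[r] = 0.273920, running G = 1.041920
t=3: π = [0.2222, 0.1876, 0.2814, 0.3088], E[r] = 0.4200, γ^t·E[r] = 0.215040, running G = 1.256960
t=4: π = [0.2222, 0.1879, 0.2812, 0.3087], E[r] = 0.4186, γ^t·E[r] = 0.171467, running G = 1.428427
t=5: π = [0.2222, 0.1879, 0.2812, 0.3086], E[r] = 0.4184, γ^t·E[r] = 0.137106, running G = 1.565533
t=6: π = [0.2222, 0.1879, 0.2812, 0.3086], E[r] = 0.4184, γ^t·E[r] = 0.109677, running G = 1.675210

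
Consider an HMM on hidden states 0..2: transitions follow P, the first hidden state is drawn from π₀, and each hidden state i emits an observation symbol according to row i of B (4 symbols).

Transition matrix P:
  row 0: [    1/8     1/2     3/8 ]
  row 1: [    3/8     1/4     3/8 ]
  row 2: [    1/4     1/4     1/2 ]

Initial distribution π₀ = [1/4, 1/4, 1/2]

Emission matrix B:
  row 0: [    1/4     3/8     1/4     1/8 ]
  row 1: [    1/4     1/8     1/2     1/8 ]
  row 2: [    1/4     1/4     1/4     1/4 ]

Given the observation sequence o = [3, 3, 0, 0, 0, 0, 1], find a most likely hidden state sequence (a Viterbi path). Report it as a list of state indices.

path = [2, 2, 2, 2, 2, 2, 2]

t=0: δ = [3.125e-02, 3.125e-02, 1.250e-01]  (obs o_0=3)
t=1: δ = [3.906e-03, 3.906e-03, 1.562e-02]  ψ = [2, 2, 2]  (obs o_1=3)
t=2: δ = [9.766e-04, 9.766e-04, 1.953e-03]  ψ = [2, 2, 2]  (obs o_2=0)
t=3: δ = [1.221e-04, 1.221e-04, 2.441e-04]  ψ = [2, 0, 2]  (obs o_3=0)
t=4: δ = [1.526e-05, 1.526e-05, 3.052e-05]  ψ = [2, 0, 2]  (obs o_4=0)
t=5: δ = [1.907e-06, 1.907e-06, 3.815e-06]  ψ = [2, 0, 2]  (obs o_5=0)
t=6: δ = [3.576e-07, 1.192e-07, 4.768e-07]  ψ = [2, 0, 2]  (obs o_6=1)
backtrack: best end state = 2; path = [2, 2, 2, 2, 2, 2, 2]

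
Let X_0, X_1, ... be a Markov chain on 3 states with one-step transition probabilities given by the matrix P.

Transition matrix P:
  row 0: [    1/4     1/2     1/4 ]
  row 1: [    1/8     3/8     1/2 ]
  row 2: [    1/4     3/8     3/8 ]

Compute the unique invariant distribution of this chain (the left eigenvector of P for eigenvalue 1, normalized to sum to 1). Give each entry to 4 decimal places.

π = [0.2000, 0.4000, 0.4000]

Balance equations π_j = Σ_i π_i·P[i][j]:
  π_0 = 1/4·π_0 + 1/8·π_1 + 1/4·π_2
  π_1 = 1/2·π_0 + 3/8·π_1 + 3/8·π_2
  normalize: π_0 + π_1 + π_2 = 1
Solving the linear system gives exactly π = [1/5, 2/5, 2/5].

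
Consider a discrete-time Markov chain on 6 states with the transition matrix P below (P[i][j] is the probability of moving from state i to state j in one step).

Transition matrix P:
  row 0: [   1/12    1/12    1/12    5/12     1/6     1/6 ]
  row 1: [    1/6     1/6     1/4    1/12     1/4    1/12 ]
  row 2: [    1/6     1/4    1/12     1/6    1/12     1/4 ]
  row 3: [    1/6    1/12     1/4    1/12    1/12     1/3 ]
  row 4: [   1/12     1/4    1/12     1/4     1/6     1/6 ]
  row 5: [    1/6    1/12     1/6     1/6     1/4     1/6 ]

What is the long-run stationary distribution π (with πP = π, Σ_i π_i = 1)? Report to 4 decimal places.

Balance equations π_j = Σ_i π_i·P[i][j]:
  π_0 = 1/12·π_0 + 1/6·π_1 + 1/6·π_2 + 1/6·π_3 + 1/12·π_4 + 1/6·π_5
  π_1 = 1/12·π_0 + 1/6·π_1 + 1/4·π_2 + 1/12·π_3 + 1/4·π_4 + 1/12·π_5
  π_2 = 1/12·π_0 + 1/4·π_1 + 1/12·π_2 + 1/4·π_3 + 1/12·π_4 + 1/6·π_5
  π_3 = 5/12·π_0 + 1/12·π_1 + 1/6·π_2 + 1/12·π_3 + 1/4·π_4 + 1/6·π_5
  π_4 = 1/6·π_0 + 1/4·π_1 + 1/12·π_2 + 1/12·π_3 + 1/6·π_4 + 1/4·π_5
  normalize: π_0 + π_1 + π_2 + π_3 + π_4 + π_5 = 1
Solving the linear system gives exactly π = [43411/307884, 23039/153942, 24031/153942, 14449/76971, 51425/307884, 15278/76971].

π = [0.1410, 0.1497, 0.1561, 0.1877, 0.1670, 0.1985]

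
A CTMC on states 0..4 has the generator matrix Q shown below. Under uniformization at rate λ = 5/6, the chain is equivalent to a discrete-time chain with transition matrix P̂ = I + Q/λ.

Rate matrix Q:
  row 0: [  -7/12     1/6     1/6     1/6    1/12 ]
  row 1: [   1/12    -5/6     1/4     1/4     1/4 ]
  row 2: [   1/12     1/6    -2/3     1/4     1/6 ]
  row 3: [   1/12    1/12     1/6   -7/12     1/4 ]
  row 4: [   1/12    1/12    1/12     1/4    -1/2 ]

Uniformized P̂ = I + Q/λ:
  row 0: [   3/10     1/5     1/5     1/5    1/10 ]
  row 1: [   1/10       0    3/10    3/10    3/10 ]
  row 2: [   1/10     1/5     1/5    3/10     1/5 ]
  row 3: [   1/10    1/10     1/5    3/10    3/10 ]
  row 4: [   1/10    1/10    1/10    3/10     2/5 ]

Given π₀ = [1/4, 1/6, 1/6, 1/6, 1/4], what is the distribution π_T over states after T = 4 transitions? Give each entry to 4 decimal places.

π = [0.1252, 0.1191, 0.1837, 0.2874, 0.2847]

t=0: π = [0.2500, 0.1667, 0.1667, 0.1667, 0.2500]
t=1: π = [0.1500, 0.1250, 0.1917, 0.2750, 0.2583]
t=2: π = [0.1300, 0.1217, 0.1867, 0.2850, 0.2767]
t=3: π = [0.1260, 0.1195, 0.1845, 0.2870, 0.2830]
t=4: π = [0.1252, 0.1191, 0.1837, 0.2874, 0.2847]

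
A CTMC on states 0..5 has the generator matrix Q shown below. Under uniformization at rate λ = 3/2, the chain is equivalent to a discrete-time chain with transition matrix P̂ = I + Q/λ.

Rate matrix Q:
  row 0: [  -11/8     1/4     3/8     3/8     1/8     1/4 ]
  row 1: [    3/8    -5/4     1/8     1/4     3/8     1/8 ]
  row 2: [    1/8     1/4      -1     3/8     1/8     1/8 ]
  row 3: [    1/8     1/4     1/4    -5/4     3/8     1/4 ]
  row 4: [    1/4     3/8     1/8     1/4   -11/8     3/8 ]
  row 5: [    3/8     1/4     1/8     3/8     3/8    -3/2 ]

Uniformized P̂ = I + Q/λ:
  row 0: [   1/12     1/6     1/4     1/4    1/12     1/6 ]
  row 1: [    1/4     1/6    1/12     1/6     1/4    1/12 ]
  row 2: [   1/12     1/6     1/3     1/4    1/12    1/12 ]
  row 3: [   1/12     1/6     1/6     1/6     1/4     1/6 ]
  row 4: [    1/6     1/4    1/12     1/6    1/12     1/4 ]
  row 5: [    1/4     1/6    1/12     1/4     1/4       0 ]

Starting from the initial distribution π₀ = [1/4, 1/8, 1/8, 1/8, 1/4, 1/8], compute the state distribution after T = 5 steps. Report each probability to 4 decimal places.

π = [0.1492, 0.1808, 0.1669, 0.2038, 0.1691, 0.1302]

t=0: π = [0.2500, 0.1250, 0.1250, 0.1250, 0.2500, 0.1250]
t=1: π = [0.1458, 0.1875, 0.1667, 0.2083, 0.1458, 0.1458]
t=2: π = [0.1510, 0.1788, 0.1667, 0.2049, 0.1736, 0.1250]
t=3: π = [0.1484, 0.1811, 0.1672, 0.2036, 0.1681, 0.1315]
t=4: π = [0.1495, 0.1807, 0.1668, 0.2039, 0.1694, 0.1297]
t=5: π = [0.1492, 0.1808, 0.1669, 0.2038, 0.1691, 0.1302]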